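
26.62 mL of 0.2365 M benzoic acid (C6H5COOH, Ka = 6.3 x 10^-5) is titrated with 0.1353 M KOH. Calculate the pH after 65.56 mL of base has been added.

n(acid) = 0.2365 x 0.02662 = 0.006296 mol; n(KOH) added = 0.1353 x 0.06556 = 0.008870 mol.
Base is in excess by 0.008870 - 0.006296 = 0.002575 mol in a total volume of 0.09218 L.
[OH^-] = 0.002575/0.09218 = 0.02793 M, so pOH = 1.55 and pH = 14.00 - 1.55 = 12.45.

12.45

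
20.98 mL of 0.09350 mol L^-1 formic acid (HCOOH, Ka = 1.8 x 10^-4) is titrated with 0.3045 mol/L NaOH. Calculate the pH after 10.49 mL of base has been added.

n(acid) = 0.09350 x 0.02098 = 0.001962 mol; n(NaOH) added = 0.3045 x 0.01049 = 0.003194 mol.
Base is in excess by 0.003194 - 0.001962 = 0.001233 mol in a total volume of 0.03147 L.
[OH^-] = 0.001233/0.03147 = 0.03917 M, so pOH = 1.41 and pH = 14.00 - 1.41 = 12.59.

12.59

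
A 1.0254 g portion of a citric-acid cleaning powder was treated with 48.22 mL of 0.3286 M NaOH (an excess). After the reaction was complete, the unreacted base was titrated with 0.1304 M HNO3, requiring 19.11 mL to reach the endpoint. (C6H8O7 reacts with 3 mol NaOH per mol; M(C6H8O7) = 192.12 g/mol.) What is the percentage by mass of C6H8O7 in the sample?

Total n(NaOH) added = 0.3286 x 0.04822 = 0.01585 mol.
n(HNO3) used = 0.1304 x 0.01911 = 0.002492 mol, which equals the excess n(NaOH).
So n(NaOH) consumed by the sample = 0.01585 - 0.002492 = 0.01335 mol.
n(C6H8O7) = 0.01335 / 3 = 0.004451 mol.
mass C6H8O7 = 0.004451 x 192.12 = 0.8551 g, so %C6H8O7 = 0.8551/1.0254 x 100 = 83.4%.

83.4%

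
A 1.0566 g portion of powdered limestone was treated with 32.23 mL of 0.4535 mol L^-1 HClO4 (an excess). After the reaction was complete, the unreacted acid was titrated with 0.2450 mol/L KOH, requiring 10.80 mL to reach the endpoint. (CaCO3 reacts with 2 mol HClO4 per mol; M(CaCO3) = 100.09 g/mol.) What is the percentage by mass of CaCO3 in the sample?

Total n(HClO4) added = 0.4535 x 0.03223 = 0.01462 mol.
n(KOH) used = 0.2450 x 0.01080 = 0.002646 mol, which equals the excess n(HClO4).
So n(HClO4) consumed by the sample = 0.01462 - 0.002646 = 0.01197 mol.
n(CaCO3) = 0.01197 / 2 = 0.005985 mol.
mass CaCO3 = 0.005985 x 100.09 = 0.5991 g, so %CaCO3 = 0.5991/1.0566 x 100 = 56.7%.

56.7%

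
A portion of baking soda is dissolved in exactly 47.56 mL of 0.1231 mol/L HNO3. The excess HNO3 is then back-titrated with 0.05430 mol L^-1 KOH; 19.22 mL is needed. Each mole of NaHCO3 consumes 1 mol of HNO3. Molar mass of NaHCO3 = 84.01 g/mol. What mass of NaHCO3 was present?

0.404 g

Total n(HNO3) added = 0.1231 x 0.04756 = 0.005855 mol.
n(KOH) used = 0.05430 x 0.01922 = 0.001044 mol, which equals the excess n(HNO3).
So n(HNO3) consumed by the sample = 0.005855 - 0.001044 = 0.004811 mol.
n(NaHCO3) = 0.004811 / 1 = 0.004811 mol.
mass = 0.004811 mol x 84.01 g/mol = 0.404 g.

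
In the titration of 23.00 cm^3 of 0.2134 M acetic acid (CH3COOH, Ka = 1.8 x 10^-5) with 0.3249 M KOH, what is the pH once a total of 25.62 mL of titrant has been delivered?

12.85

n(acid) = 0.2134 x 0.02300 = 0.004908 mol; n(KOH) added = 0.3249 x 0.02562 = 0.008324 mol.
Base is in excess by 0.008324 - 0.004908 = 0.003416 mol in a total volume of 0.04862 L.
[OH^-] = 0.003416/0.04862 = 0.07025 M, so pOH = 1.15 and pH = 14.00 - 1.15 = 12.85.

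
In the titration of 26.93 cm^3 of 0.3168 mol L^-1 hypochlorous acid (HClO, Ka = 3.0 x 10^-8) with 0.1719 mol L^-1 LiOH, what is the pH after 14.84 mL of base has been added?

7.15

Initial n(HClO) = 0.3168 x 0.02693 = 0.008531 mol.
n(LiOH) added = 0.1719 x 0.01484 = 0.002551 mol, converting that many moles of HClO to ClO-.
Remaining n(HClO) = 0.005980 mol; n(ClO-) = 0.002551 mol.
By Henderson-Hasselbalch, pH = pKa + log([A^-]/[HA]) = 7.52 + log(0.002551/0.005980) = 7.52 + (-0.37) = 7.15.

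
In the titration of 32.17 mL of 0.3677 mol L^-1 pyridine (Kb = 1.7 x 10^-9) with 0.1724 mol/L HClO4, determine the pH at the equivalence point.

3.08

n(C5H5N) = 0.3677 x 0.03217 = 0.01183 mol; V(HClO4) at equivalence = 0.01183/0.1724 = 0.06861 L.
At equivalence the base is fully converted to C5H5NH+; total volume = 0.1008 L, so [C5H5NH+] = 0.01183/0.1008 = 0.1174 M.
Ka(C5H5NH+) = Kw/Kb = 1.0e-14 / 1.7 x 10^-9 = 5.88e-6.
[H^+] = sqrt(Ka x [C5H5NH+]) = sqrt(5.88e-6 x 0.1174) = 0.000831 M.
pH = -log(0.000831) = 3.08.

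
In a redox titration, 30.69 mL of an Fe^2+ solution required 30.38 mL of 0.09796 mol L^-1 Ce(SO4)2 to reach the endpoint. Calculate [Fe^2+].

0.0970 M

n(Ce(SO4)2) = 0.09796 x 0.03038 = 0.002976 mol.
From the balanced equation, 1 mol Ce(SO4)2 reacts with 1 mol Fe^2+, so n(Fe^2+) = 0.002976 x 1/1 = 0.002976 mol.
[Fe^2+] = 0.002976 / 0.03069 L = 0.0970 M.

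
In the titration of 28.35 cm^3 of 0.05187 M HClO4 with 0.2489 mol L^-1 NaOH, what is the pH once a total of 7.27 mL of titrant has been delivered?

n(acid) = 0.05187 x 0.02835 = 0.001471 mol; n(NaOH) added = 0.2489 x 0.007270 = 0.001810 mol.
Base is in excess by 0.001810 - 0.001471 = 0.0003390 mol in a total volume of 0.03562 L.
[OH^-] = 0.0003390/0.03562 = 0.009517 M, so pOH = 2.02 and pH = 14.00 - 2.02 = 11.98.

11.98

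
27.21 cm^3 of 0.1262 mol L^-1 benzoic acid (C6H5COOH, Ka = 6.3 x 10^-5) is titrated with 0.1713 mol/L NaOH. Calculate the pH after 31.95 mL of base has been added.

n(acid) = 0.1262 x 0.02721 = 0.003434 mol; n(NaOH) added = 0.1713 x 0.03195 = 0.005473 mol.
Base is in excess by 0.005473 - 0.003434 = 0.002039 mol in a total volume of 0.05916 L.
[OH^-] = 0.002039/0.05916 = 0.03447 M, so pOH = 1.46 and pH = 14.00 - 1.46 = 12.54.

12.54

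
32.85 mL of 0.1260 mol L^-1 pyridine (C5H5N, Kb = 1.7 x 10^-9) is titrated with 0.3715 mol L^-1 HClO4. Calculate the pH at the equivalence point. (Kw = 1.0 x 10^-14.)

3.13

n(C5H5N) = 0.1260 x 0.03285 = 0.004139 mol; V(HClO4) at equivalence = 0.004139/0.3715 = 0.01114 L.
At equivalence the base is fully converted to C5H5NH+; total volume = 0.04399 L, so [C5H5NH+] = 0.004139/0.04399 = 0.09409 M.
Ka(C5H5NH+) = Kw/Kb = 1.0e-14 / 1.7 x 10^-9 = 5.88e-6.
[H^+] = sqrt(Ka x [C5H5NH+]) = sqrt(5.88e-6 x 0.09409) = 0.000744 M.
pH = -log(0.000744) = 3.13.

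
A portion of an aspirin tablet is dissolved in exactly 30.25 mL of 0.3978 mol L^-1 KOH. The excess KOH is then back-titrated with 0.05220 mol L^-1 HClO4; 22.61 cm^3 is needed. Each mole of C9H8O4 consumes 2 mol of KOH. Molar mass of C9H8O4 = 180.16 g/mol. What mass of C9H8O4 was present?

0.978 g

Total n(KOH) added = 0.3978 x 0.03025 = 0.01203 mol.
n(HClO4) used = 0.05220 x 0.02261 = 0.001180 mol, which equals the excess n(KOH).
So n(KOH) consumed by the sample = 0.01203 - 0.001180 = 0.01085 mol.
n(C9H8O4) = 0.01085 / 2 = 0.005427 mol.
mass = 0.005427 mol x 180.16 g/mol = 0.978 g.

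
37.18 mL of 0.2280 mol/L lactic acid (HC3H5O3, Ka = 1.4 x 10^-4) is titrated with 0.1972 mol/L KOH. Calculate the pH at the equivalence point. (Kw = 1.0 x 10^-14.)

8.44

n(HC3H5O3) = 0.2280 x 0.03718 = 0.008477 mol; V(KOH) at equivalence = 0.008477/0.1972 = 0.04299 L.
At equivalence all the acid is converted to C3H5O3-; total volume = 0.03718 + 0.04299 = 0.08017 L, so [C3H5O3-] = 0.008477/0.08017 = 0.1057 M.
Kb = Kw/Ka = 1.0e-14 / 1.4 x 10^-4 = 7.14e-11.
[OH^-] = sqrt(Kb x [C3H5O3-]) = sqrt(7.14e-11 x 0.1057) = 2.75e-6 M.
pOH = 5.56, so pH = 14.00 - 5.56 = 8.44.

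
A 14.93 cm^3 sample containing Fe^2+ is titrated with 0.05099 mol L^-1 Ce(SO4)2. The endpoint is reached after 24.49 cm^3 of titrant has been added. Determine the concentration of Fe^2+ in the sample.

n(Ce(SO4)2) = 0.05099 x 0.02449 = 0.001249 mol.
From the balanced equation, 1 mol Ce(SO4)2 reacts with 1 mol Fe^2+, so n(Fe^2+) = 0.001249 x 1/1 = 0.001249 mol.
[Fe^2+] = 0.001249 / 0.01493 L = 0.0836 M.

0.0836 M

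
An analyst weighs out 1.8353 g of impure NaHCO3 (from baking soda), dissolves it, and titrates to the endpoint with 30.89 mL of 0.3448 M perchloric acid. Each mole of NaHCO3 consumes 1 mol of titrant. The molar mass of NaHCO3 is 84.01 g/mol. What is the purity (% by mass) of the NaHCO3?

n(HClO4) = 0.3448 x 0.03089 = 0.01065 mol.
n(NaHCO3) = 0.01065 / 1 = 0.01065 mol.
mass of NaHCO3 = 0.01065 x 84.01 = 0.8948 g.
% purity = 0.8948 / 1.8353 x 100 = 48.8%.

48.8%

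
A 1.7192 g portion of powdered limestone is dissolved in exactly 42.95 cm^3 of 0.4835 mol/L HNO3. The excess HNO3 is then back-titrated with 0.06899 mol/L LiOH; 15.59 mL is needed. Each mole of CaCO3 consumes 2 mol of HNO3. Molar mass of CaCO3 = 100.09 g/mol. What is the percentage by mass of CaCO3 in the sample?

57.3%

Total n(HNO3) added = 0.4835 x 0.04295 = 0.02077 mol.
n(LiOH) used = 0.06899 x 0.01559 = 0.001076 mol, which equals the excess n(HNO3).
So n(HNO3) consumed by the sample = 0.02077 - 0.001076 = 0.01969 mol.
n(CaCO3) = 0.01969 / 2 = 0.009845 mol.
mass CaCO3 = 0.009845 x 100.09 = 0.9854 g, so %CaCO3 = 0.9854/1.7192 x 100 = 57.3%.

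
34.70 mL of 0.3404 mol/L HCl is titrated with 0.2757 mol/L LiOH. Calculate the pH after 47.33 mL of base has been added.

12.18

n(acid) = 0.3404 x 0.03470 = 0.01181 mol; n(LiOH) added = 0.2757 x 0.04733 = 0.01305 mol.
Base is in excess by 0.01305 - 0.01181 = 0.001237 mol in a total volume of 0.08203 L.
[OH^-] = 0.001237/0.08203 = 0.01508 M, so pOH = 1.82 and pH = 14.00 - 1.82 = 12.18.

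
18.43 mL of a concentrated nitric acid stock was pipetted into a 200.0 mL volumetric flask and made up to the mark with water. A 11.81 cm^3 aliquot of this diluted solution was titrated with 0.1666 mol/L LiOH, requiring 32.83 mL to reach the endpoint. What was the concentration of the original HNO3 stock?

n(LiOH) = 0.1666 x 0.03283 = 0.005469 mol.
n(HNO3) in the aliquot = 0.005469 mol.
[diluted HNO3] = 0.005469 / 0.01181 = 0.4631 M.
Dilution factor = 200.0/18.43 = 10.85, so [stock] = 0.4631 x 10.85 = 5.03 M.

5.03 M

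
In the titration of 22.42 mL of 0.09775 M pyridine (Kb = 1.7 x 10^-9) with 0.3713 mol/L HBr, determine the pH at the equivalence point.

3.17

n(C5H5N) = 0.09775 x 0.02242 = 0.002192 mol; V(HBr) at equivalence = 0.002192/0.3713 = 0.005902 L.
At equivalence the base is fully converted to C5H5NH+; total volume = 0.02832 L, so [C5H5NH+] = 0.002192/0.02832 = 0.07738 M.
Ka(C5H5NH+) = Kw/Kb = 1.0e-14 / 1.7 x 10^-9 = 5.88e-6.
[H^+] = sqrt(Ka x [C5H5NH+]) = sqrt(5.88e-6 x 0.07738) = 0.000675 M.
pH = -log(0.000675) = 3.17.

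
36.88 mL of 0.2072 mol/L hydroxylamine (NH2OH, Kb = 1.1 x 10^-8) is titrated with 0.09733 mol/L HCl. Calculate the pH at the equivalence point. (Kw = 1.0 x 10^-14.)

3.61

n(NH2OH) = 0.2072 x 0.03688 = 0.007642 mol; V(HCl) at equivalence = 0.007642/0.09733 = 0.07851 L.
At equivalence the base is fully converted to NH3OH+; total volume = 0.1154 L, so [NH3OH+] = 0.007642/0.1154 = 0.06622 M.
Ka(NH3OH+) = Kw/Kb = 1.0e-14 / 1.1 x 10^-8 = 9.09e-7.
[H^+] = sqrt(Ka x [NH3OH+]) = sqrt(9.09e-7 x 0.06622) = 0.000245 M.
pH = -log(0.000245) = 3.61.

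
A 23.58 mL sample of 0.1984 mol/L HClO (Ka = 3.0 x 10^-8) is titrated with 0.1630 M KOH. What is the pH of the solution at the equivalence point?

10.24

n(HClO) = 0.1984 x 0.02358 = 0.004678 mol; V(KOH) at equivalence = 0.004678/0.1630 = 0.02870 L.
At equivalence all the acid is converted to ClO-; total volume = 0.02358 + 0.02870 = 0.05228 L, so [ClO-] = 0.004678/0.05228 = 0.08948 M.
Kb = Kw/Ka = 1.0e-14 / 3.0 x 10^-8 = 3.33e-7.
[OH^-] = sqrt(Kb x [ClO-]) = sqrt(3.33e-7 x 0.08948) = 0.000173 M.
pOH = 3.76, so pH = 14.00 - 3.76 = 10.24.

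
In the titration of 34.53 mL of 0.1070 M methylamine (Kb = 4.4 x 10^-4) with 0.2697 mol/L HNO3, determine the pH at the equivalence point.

5.88

n(CH3NH2) = 0.1070 x 0.03453 = 0.003695 mol; V(HNO3) at equivalence = 0.003695/0.2697 = 0.01370 L.
At equivalence the base is fully converted to CH3NH3+; total volume = 0.04823 L, so [CH3NH3+] = 0.003695/0.04823 = 0.07661 M.
Ka(CH3NH3+) = Kw/Kb = 1.0e-14 / 4.4 x 10^-4 = 2.27e-11.
[H^+] = sqrt(Ka x [CH3NH3+]) = sqrt(2.27e-11 x 0.07661) = 1.32e-6 M.
pH = -log(1.32e-6) = 5.88.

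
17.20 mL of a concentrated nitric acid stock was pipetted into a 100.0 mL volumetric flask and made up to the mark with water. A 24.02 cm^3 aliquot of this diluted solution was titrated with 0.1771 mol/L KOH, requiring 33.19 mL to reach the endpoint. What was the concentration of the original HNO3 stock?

1.42 M

n(KOH) = 0.1771 x 0.03319 = 0.005878 mol.
n(HNO3) in the aliquot = 0.005878 mol.
[diluted HNO3] = 0.005878 / 0.02402 = 0.2447 M.
Dilution factor = 100.0/17.20 = 5.814, so [stock] = 0.2447 x 5.814 = 1.42 M.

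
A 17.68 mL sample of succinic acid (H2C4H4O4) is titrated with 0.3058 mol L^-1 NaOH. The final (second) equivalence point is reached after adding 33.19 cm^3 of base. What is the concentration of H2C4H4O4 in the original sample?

0.287 M

n(NaOH) = 0.3058 x 0.03319 = 0.01015 mol.
At the final (second) equivalence point, 2 mol OH^- react per mol H2C4H4O4, so n(H2C4H4O4) = 0.01015 / 2 = 0.005075 mol.
[H2C4H4O4] = 0.005075 / 0.01768 L = 0.287 M.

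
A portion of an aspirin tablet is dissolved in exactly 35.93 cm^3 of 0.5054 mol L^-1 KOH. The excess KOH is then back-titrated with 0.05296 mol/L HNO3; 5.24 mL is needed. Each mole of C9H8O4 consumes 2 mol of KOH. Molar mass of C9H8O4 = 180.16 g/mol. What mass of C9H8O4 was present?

1.61 g

Total n(KOH) added = 0.5054 x 0.03593 = 0.01816 mol.
n(HNO3) used = 0.05296 x 0.005240 = 0.0002775 mol, which equals the excess n(KOH).
So n(KOH) consumed by the sample = 0.01816 - 0.0002775 = 0.01788 mol.
n(C9H8O4) = 0.01788 / 2 = 0.008941 mol.
mass = 0.008941 mol x 180.16 g/mol = 1.61 g.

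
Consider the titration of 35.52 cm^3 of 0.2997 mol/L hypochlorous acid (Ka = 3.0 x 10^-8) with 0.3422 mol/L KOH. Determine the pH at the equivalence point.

n(HClO) = 0.2997 x 0.03552 = 0.01065 mol; V(KOH) at equivalence = 0.01065/0.3422 = 0.03111 L.
At equivalence all the acid is converted to ClO-; total volume = 0.03552 + 0.03111 = 0.06663 L, so [ClO-] = 0.01065/0.06663 = 0.1598 M.
Kb = Kw/Ka = 1.0e-14 / 3.0 x 10^-8 = 3.33e-7.
[OH^-] = sqrt(Kb x [ClO-]) = sqrt(3.33e-7 x 0.1598) = 0.000231 M.
pOH = 3.64, so pH = 14.00 - 3.64 = 10.36.

10.36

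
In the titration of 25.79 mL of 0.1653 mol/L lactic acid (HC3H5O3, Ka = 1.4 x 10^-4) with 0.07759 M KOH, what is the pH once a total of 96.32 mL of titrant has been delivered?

12.42

n(acid) = 0.1653 x 0.02579 = 0.004263 mol; n(KOH) added = 0.07759 x 0.09632 = 0.007473 mol.
Base is in excess by 0.007473 - 0.004263 = 0.003210 mol in a total volume of 0.1221 L.
[OH^-] = 0.003210/0.1221 = 0.02629 M, so pOH = 1.58 and pH = 14.00 - 1.58 = 12.42.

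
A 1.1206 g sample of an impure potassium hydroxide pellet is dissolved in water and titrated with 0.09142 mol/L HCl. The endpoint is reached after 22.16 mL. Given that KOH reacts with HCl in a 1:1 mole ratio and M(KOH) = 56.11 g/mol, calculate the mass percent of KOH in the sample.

n(HCl) = 0.09142 x 0.02216 = 0.002026 mol.
n(KOH) = 0.002026 / 1 = 0.002026 mol.
mass of KOH = 0.002026 x 56.11 = 0.1137 g.
% purity = 0.1137 / 1.1206 x 100 = 10.1%.

10.1%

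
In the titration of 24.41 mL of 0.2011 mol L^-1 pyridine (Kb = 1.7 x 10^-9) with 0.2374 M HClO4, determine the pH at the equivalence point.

3.10

n(C5H5N) = 0.2011 x 0.02441 = 0.004909 mol; V(HClO4) at equivalence = 0.004909/0.2374 = 0.02068 L.
At equivalence the base is fully converted to C5H5NH+; total volume = 0.04509 L, so [C5H5NH+] = 0.004909/0.04509 = 0.1089 M.
Ka(C5H5NH+) = Kw/Kb = 1.0e-14 / 1.7 x 10^-9 = 5.88e-6.
[H^+] = sqrt(Ka x [C5H5NH+]) = sqrt(5.88e-6 x 0.1089) = 0.000800 M.
pH = -log(0.000800) = 3.10.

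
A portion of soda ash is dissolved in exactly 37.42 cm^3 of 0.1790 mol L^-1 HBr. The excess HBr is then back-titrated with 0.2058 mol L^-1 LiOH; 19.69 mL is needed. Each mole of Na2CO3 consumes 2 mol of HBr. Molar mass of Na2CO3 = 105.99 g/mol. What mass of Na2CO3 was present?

Total n(HBr) added = 0.1790 x 0.03742 = 0.006698 mol.
n(LiOH) used = 0.2058 x 0.01969 = 0.004052 mol, which equals the excess n(HBr).
So n(HBr) consumed by the sample = 0.006698 - 0.004052 = 0.002646 mol.
n(Na2CO3) = 0.002646 / 2 = 0.001323 mol.
mass = 0.001323 mol x 105.99 g/mol = 0.140 g.

0.140 g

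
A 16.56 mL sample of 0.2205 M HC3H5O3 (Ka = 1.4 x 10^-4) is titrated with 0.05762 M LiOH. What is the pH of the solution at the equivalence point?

8.26

n(HC3H5O3) = 0.2205 x 0.01656 = 0.003651 mol; V(LiOH) at equivalence = 0.003651/0.05762 = 0.06337 L.
At equivalence all the acid is converted to C3H5O3-; total volume = 0.01656 + 0.06337 = 0.07993 L, so [C3H5O3-] = 0.003651/0.07993 = 0.04568 M.
Kb = Kw/Ka = 1.0e-14 / 1.4 x 10^-4 = 7.14e-11.
[OH^-] = sqrt(Kb x [C3H5O3-]) = sqrt(7.14e-11 x 0.04568) = 1.81e-6 M.
pOH = 5.74, so pH = 14.00 - 5.74 = 8.26.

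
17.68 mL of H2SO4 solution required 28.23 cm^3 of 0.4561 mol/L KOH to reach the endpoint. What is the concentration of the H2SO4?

n(KOH) delivered = 0.4561 x 0.02823 = 0.01288 mol.
The reaction is 1 H2SO4 + 2 KOH, so n(H2SO4) = 0.01288 x 1/2 = 0.006438 mol.
[H2SO4] = 0.006438 mol / 0.01768 L = 0.364 M.

0.364 M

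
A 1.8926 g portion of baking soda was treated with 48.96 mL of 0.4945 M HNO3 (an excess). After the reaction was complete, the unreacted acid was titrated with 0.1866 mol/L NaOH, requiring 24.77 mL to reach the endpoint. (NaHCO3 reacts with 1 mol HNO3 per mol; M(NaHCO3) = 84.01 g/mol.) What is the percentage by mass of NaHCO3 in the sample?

87.0%

Total n(HNO3) added = 0.4945 x 0.04896 = 0.02421 mol.
n(NaOH) used = 0.1866 x 0.02477 = 0.004622 mol, which equals the excess n(HNO3).
So n(HNO3) consumed by the sample = 0.02421 - 0.004622 = 0.01959 mol.
n(NaHCO3) = 0.01959 / 1 = 0.01959 mol.
mass NaHCO3 = 0.01959 x 84.01 = 1.646 g, so %NaHCO3 = 1.646/1.8926 x 100 = 87.0%.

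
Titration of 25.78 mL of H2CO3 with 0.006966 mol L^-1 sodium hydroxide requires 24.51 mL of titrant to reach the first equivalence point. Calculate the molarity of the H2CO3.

n(NaOH) = 0.006966 x 0.02451 = 0.0001707 mol.
At the first equivalence point, 1 mol OH^- react per mol H2CO3, so n(H2CO3) = 0.0001707 / 1 = 0.0001707 mol.
[H2CO3] = 0.0001707 / 0.02578 L = 0.00662 M.

0.00662 M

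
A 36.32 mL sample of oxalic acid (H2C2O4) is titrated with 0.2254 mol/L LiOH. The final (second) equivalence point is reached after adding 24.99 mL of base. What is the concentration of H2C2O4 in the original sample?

0.0775 M

n(LiOH) = 0.2254 x 0.02499 = 0.005633 mol.
At the final (second) equivalence point, 2 mol OH^- react per mol H2C2O4, so n(H2C2O4) = 0.005633 / 2 = 0.002816 mol.
[H2C2O4] = 0.002816 / 0.03632 L = 0.0775 M.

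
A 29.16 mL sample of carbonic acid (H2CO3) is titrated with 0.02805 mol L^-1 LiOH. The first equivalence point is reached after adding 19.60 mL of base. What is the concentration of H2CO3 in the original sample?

0.0189 M

n(LiOH) = 0.02805 x 0.01960 = 0.0005498 mol.
At the first equivalence point, 1 mol OH^- react per mol H2CO3, so n(H2CO3) = 0.0005498 / 1 = 0.0005498 mol.
[H2CO3] = 0.0005498 / 0.02916 L = 0.0189 M.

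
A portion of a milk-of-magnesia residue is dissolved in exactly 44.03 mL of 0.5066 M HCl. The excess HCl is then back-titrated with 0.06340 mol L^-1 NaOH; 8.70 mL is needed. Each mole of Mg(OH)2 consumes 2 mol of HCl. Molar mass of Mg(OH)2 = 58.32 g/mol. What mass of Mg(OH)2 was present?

0.634 g

Total n(HCl) added = 0.5066 x 0.04403 = 0.02231 mol.
n(NaOH) used = 0.06340 x 0.008700 = 0.0005516 mol, which equals the excess n(HCl).
So n(HCl) consumed by the sample = 0.02231 - 0.0005516 = 0.02175 mol.
n(Mg(OH)2) = 0.02175 / 2 = 0.01088 mol.
mass = 0.01088 mol x 58.32 g/mol = 0.634 g.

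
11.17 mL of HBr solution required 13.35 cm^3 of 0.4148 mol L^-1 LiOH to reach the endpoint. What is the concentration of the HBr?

n(LiOH) delivered = 0.4148 x 0.01335 = 0.005538 mol.
For a 1:1 reaction, n(HBr) = 0.005538 mol.
[HBr] = 0.005538 mol / 0.01117 L = 0.496 M.

0.496 M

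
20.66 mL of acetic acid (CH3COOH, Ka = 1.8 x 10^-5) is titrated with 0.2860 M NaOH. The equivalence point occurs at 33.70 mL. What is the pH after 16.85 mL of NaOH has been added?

16.85 mL is exactly half the equivalence volume (33.70/2), i.e. the half-equivalence point.
There, n(HA) = n(A^-), so pH = pKa = -log(1.8 x 10^-5) = 4.74.

4.74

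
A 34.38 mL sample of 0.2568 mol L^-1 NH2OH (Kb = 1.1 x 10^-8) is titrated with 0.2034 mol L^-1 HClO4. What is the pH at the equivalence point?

3.49

n(NH2OH) = 0.2568 x 0.03438 = 0.008829 mol; V(HClO4) at equivalence = 0.008829/0.2034 = 0.04341 L.
At equivalence the base is fully converted to NH3OH+; total volume = 0.07779 L, so [NH3OH+] = 0.008829/0.07779 = 0.1135 M.
Ka(NH3OH+) = Kw/Kb = 1.0e-14 / 1.1 x 10^-8 = 9.09e-7.
[H^+] = sqrt(Ka x [NH3OH+]) = sqrt(9.09e-7 x 0.1135) = 0.000321 M.
pH = -log(0.000321) = 3.49.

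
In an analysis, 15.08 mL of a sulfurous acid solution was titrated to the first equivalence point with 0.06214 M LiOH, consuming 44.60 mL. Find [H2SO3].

0.184 M

n(LiOH) = 0.06214 x 0.04460 = 0.002771 mol.
At the first equivalence point, 1 mol OH^- react per mol H2SO3, so n(H2SO3) = 0.002771 / 1 = 0.002771 mol.
[H2SO3] = 0.002771 / 0.01508 L = 0.184 M.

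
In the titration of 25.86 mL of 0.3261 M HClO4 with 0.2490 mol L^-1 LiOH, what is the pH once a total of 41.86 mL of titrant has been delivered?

12.47

n(acid) = 0.3261 x 0.02586 = 0.008433 mol; n(LiOH) added = 0.2490 x 0.04186 = 0.01042 mol.
Base is in excess by 0.01042 - 0.008433 = 0.001990 mol in a total volume of 0.06772 L.
[OH^-] = 0.001990/0.06772 = 0.02939 M, so pOH = 1.53 and pH = 14.00 - 1.53 = 12.47.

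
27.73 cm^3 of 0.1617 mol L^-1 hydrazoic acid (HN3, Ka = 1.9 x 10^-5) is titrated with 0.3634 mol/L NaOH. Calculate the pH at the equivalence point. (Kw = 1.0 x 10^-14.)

8.89

n(HN3) = 0.1617 x 0.02773 = 0.004484 mol; V(NaOH) at equivalence = 0.004484/0.3634 = 0.01234 L.
At equivalence all the acid is converted to N3-; total volume = 0.02773 + 0.01234 = 0.04007 L, so [N3-] = 0.004484/0.04007 = 0.1119 M.
Kb = Kw/Ka = 1.0e-14 / 1.9 x 10^-5 = 5.26e-10.
[OH^-] = sqrt(Kb x [N3-]) = sqrt(5.26e-10 x 0.1119) = 7.67e-6 M.
pOH = 5.11, so pH = 14.00 - 5.11 = 8.89.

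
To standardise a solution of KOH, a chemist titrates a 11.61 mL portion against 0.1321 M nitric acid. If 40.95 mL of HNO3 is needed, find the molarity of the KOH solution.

n(HNO3) delivered = 0.1321 x 0.04095 = 0.005409 mol.
For a 1:1 reaction, n(KOH) = 0.005409 mol.
[KOH] = 0.005409 mol / 0.01161 L = 0.466 M.

0.466 M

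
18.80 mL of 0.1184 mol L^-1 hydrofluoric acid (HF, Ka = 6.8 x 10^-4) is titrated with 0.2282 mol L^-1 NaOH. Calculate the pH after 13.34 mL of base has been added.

n(acid) = 0.1184 x 0.01880 = 0.002226 mol; n(NaOH) added = 0.2282 x 0.01334 = 0.003044 mol.
Base is in excess by 0.003044 - 0.002226 = 0.0008183 mol in a total volume of 0.03214 L.
[OH^-] = 0.0008183/0.03214 = 0.02546 M, so pOH = 1.59 and pH = 14.00 - 1.59 = 12.41.

12.41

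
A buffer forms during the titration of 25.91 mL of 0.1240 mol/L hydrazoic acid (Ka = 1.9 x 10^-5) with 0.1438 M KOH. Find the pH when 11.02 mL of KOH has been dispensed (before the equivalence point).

Initial n(HN3) = 0.1240 x 0.02591 = 0.003213 mol.
n(KOH) added = 0.1438 x 0.01102 = 0.001585 mol, converting that many moles of HN3 to N3-.
Remaining n(HN3) = 0.001628 mol; n(N3-) = 0.001585 mol.
By Henderson-Hasselbalch, pH = pKa + log([A^-]/[HA]) = 4.72 + log(0.001585/0.001628) = 4.72 + (-0.01) = 4.71.

4.71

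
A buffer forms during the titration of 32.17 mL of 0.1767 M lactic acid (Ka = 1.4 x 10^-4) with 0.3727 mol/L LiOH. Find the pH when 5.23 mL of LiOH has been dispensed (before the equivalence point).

3.57

Initial n(HC3H5O3) = 0.1767 x 0.03217 = 0.005684 mol.
n(LiOH) added = 0.3727 x 0.005230 = 0.001949 mol, converting that many moles of HC3H5O3 to C3H5O3-.
Remaining n(HC3H5O3) = 0.003735 mol; n(C3H5O3-) = 0.001949 mol.
By Henderson-Hasselbalch, pH = pKa + log([A^-]/[HA]) = 3.85 + log(0.001949/0.003735) = 3.85 + (-0.28) = 3.57.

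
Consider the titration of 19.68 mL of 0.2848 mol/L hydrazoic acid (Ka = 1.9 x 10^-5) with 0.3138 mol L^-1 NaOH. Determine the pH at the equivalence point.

8.95

n(HN3) = 0.2848 x 0.01968 = 0.005605 mol; V(NaOH) at equivalence = 0.005605/0.3138 = 0.01786 L.
At equivalence all the acid is converted to N3-; total volume = 0.01968 + 0.01786 = 0.03754 L, so [N3-] = 0.005605/0.03754 = 0.1493 M.
Kb = Kw/Ka = 1.0e-14 / 1.9 x 10^-5 = 5.26e-10.
[OH^-] = sqrt(Kb x [N3-]) = sqrt(5.26e-10 x 0.1493) = 8.86e-6 M.
pOH = 5.05, so pH = 14.00 - 5.05 = 8.95.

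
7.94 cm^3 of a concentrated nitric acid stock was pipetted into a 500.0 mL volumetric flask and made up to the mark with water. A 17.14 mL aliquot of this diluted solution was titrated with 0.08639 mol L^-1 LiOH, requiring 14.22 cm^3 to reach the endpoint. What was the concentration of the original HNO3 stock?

4.51 M

n(LiOH) = 0.08639 x 0.01422 = 0.001228 mol.
n(HNO3) in the aliquot = 0.001228 mol.
[diluted HNO3] = 0.001228 / 0.01714 = 0.07167 M.
Dilution factor = 500.0/7.940 = 62.97, so [stock] = 0.07167 x 62.97 = 4.51 M.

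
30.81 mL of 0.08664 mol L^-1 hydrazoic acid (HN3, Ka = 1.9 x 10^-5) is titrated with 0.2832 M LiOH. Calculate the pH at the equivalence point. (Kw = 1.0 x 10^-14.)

8.77

n(HN3) = 0.08664 x 0.03081 = 0.002669 mol; V(LiOH) at equivalence = 0.002669/0.2832 = 0.009426 L.
At equivalence all the acid is converted to N3-; total volume = 0.03081 + 0.009426 = 0.04024 L, so [N3-] = 0.002669/0.04024 = 0.06634 M.
Kb = Kw/Ka = 1.0e-14 / 1.9 x 10^-5 = 5.26e-10.
[OH^-] = sqrt(Kb x [N3-]) = sqrt(5.26e-10 x 0.06634) = 5.91e-6 M.
pOH = 5.23, so pH = 14.00 - 5.23 = 8.77.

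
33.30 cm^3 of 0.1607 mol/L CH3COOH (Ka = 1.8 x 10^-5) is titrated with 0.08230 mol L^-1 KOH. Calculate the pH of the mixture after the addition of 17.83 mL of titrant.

Initial n(CH3COOH) = 0.1607 x 0.03330 = 0.005351 mol.
n(KOH) added = 0.08230 x 0.01783 = 0.001467 mol, converting that many moles of CH3COOH to CH3COO-.
Remaining n(CH3COOH) = 0.003884 mol; n(CH3COO-) = 0.001467 mol.
By Henderson-Hasselbalch, pH = pKa + log([A^-]/[HA]) = 4.74 + log(0.001467/0.003884) = 4.74 + (-0.42) = 4.32.

4.32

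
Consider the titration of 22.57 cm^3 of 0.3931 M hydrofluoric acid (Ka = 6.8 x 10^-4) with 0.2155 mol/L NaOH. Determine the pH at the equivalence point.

8.16

n(HF) = 0.3931 x 0.02257 = 0.008872 mol; V(NaOH) at equivalence = 0.008872/0.2155 = 0.04117 L.
At equivalence all the acid is converted to F-; total volume = 0.02257 + 0.04117 = 0.06374 L, so [F-] = 0.008872/0.06374 = 0.1392 M.
Kb = Kw/Ka = 1.0e-14 / 6.8 x 10^-4 = 1.47e-11.
[OH^-] = sqrt(Kb x [F-]) = sqrt(1.47e-11 x 0.1392) = 1.43e-6 M.
pOH = 5.84, so pH = 14.00 - 5.84 = 8.16.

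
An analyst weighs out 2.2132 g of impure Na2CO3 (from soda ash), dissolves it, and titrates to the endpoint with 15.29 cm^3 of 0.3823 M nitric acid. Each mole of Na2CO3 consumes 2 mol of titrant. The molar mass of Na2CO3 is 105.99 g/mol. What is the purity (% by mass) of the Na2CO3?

n(HNO3) = 0.3823 x 0.01529 = 0.005845 mol.
n(Na2CO3) = 0.005845 / 2 = 0.002923 mol.
mass of Na2CO3 = 0.002923 x 105.99 = 0.3098 g.
% purity = 0.3098 / 2.2132 x 100 = 14.0%.

14.0%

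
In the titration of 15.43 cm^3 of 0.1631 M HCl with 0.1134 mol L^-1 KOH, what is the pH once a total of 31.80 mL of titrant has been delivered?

n(acid) = 0.1631 x 0.01543 = 0.002517 mol; n(KOH) added = 0.1134 x 0.03180 = 0.003606 mol.
Base is in excess by 0.003606 - 0.002517 = 0.001089 mol in a total volume of 0.04723 L.
[OH^-] = 0.001089/0.04723 = 0.02307 M, so pOH = 1.64 and pH = 14.00 - 1.64 = 12.36.

12.36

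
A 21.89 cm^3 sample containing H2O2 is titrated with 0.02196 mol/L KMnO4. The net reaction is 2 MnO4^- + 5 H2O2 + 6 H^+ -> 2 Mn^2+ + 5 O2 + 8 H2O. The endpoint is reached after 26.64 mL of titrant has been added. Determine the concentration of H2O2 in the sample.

n(KMnO4) = 0.02196 x 0.02664 = 0.0005850 mol.
From the balanced equation, 2 mol KMnO4 reacts with 5 mol H2O2, so n(H2O2) = 0.0005850 x 5/2 = 0.001463 mol.
[H2O2] = 0.001463 / 0.02189 L = 0.0668 M.

0.0668 M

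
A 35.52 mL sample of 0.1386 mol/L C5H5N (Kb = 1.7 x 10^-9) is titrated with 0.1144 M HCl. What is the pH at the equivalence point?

n(C5H5N) = 0.1386 x 0.03552 = 0.004923 mol; V(HCl) at equivalence = 0.004923/0.1144 = 0.04303 L.
At equivalence the base is fully converted to C5H5NH+; total volume = 0.07855 L, so [C5H5NH+] = 0.004923/0.07855 = 0.06267 M.
Ka(C5H5NH+) = Kw/Kb = 1.0e-14 / 1.7 x 10^-9 = 5.88e-6.
[H^+] = sqrt(Ka x [C5H5NH+]) = sqrt(5.88e-6 x 0.06267) = 0.000607 M.
pH = -log(0.000607) = 3.22.

3.22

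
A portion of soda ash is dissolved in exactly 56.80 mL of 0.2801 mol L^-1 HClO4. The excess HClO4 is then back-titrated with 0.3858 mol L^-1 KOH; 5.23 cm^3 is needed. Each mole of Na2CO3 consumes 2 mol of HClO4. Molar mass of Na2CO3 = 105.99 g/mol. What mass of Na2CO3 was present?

Total n(HClO4) added = 0.2801 x 0.05680 = 0.01591 mol.
n(KOH) used = 0.3858 x 0.005230 = 0.002018 mol, which equals the excess n(HClO4).
So n(HClO4) consumed by the sample = 0.01591 - 0.002018 = 0.01389 mol.
n(Na2CO3) = 0.01389 / 2 = 0.006946 mol.
mass = 0.006946 mol x 105.99 g/mol = 0.736 g.

0.736 g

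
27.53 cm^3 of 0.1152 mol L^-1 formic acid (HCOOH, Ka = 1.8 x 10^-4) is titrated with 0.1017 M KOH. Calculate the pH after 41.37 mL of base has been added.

n(acid) = 0.1152 x 0.02753 = 0.003171 mol; n(KOH) added = 0.1017 x 0.04137 = 0.004207 mol.
Base is in excess by 0.004207 - 0.003171 = 0.001036 mol in a total volume of 0.06890 L.
[OH^-] = 0.001036/0.06890 = 0.01503 M, so pOH = 1.82 and pH = 14.00 - 1.82 = 12.18.

12.18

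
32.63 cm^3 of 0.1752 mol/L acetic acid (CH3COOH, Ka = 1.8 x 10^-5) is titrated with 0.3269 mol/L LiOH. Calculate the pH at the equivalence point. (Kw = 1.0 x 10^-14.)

n(CH3COOH) = 0.1752 x 0.03263 = 0.005717 mol; V(LiOH) at equivalence = 0.005717/0.3269 = 0.01749 L.
At equivalence all the acid is converted to CH3COO-; total volume = 0.03263 + 0.01749 = 0.05012 L, so [CH3COO-] = 0.005717/0.05012 = 0.1141 M.
Kb = Kw/Ka = 1.0e-14 / 1.8 x 10^-5 = 5.56e-10.
[OH^-] = sqrt(Kb x [CH3COO-]) = sqrt(5.56e-10 x 0.1141) = 7.96e-6 M.
pOH = 5.10, so pH = 14.00 - 5.10 = 8.90.

8.90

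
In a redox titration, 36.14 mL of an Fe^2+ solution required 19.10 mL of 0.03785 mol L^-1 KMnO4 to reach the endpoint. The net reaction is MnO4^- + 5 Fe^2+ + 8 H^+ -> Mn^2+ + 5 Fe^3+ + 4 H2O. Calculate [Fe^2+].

n(KMnO4) = 0.03785 x 0.01910 = 0.0007229 mol.
From the balanced equation, 1 mol KMnO4 reacts with 5 mol Fe^2+, so n(Fe^2+) = 0.0007229 x 5/1 = 0.003615 mol.
[Fe^2+] = 0.003615 / 0.03614 L = 0.100 M.

0.100 M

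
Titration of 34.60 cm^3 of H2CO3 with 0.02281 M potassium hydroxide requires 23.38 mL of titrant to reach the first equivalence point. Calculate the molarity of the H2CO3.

n(KOH) = 0.02281 x 0.02338 = 0.0005333 mol.
At the first equivalence point, 1 mol OH^- react per mol H2CO3, so n(H2CO3) = 0.0005333 / 1 = 0.0005333 mol.
[H2CO3] = 0.0005333 / 0.03460 L = 0.0154 M.

0.0154 M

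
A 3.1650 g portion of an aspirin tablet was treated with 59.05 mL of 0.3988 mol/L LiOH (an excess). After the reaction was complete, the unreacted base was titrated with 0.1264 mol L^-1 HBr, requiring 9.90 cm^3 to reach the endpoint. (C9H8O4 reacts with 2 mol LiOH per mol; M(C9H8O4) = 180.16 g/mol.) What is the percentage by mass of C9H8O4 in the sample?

Total n(LiOH) added = 0.3988 x 0.05905 = 0.02355 mol.
n(HBr) used = 0.1264 x 0.009900 = 0.001251 mol, which equals the excess n(LiOH).
So n(LiOH) consumed by the sample = 0.02355 - 0.001251 = 0.02230 mol.
n(C9H8O4) = 0.02230 / 2 = 0.01115 mol.
mass C9H8O4 = 0.01115 x 180.16 = 2.009 g, so %C9H8O4 = 2.009/3.1650 x 100 = 63.5%.

63.5%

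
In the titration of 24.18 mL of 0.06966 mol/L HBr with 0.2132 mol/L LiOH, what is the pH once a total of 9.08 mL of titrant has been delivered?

11.88

n(acid) = 0.06966 x 0.02418 = 0.001684 mol; n(LiOH) added = 0.2132 x 0.009080 = 0.001936 mol.
Base is in excess by 0.001936 - 0.001684 = 0.0002515 mol in a total volume of 0.03326 L.
[OH^-] = 0.0002515/0.03326 = 0.007561 M, so pOH = 2.12 and pH = 14.00 - 2.12 = 11.88.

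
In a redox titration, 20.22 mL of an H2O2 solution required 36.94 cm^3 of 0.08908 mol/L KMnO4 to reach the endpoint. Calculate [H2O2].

n(KMnO4) = 0.08908 x 0.03694 = 0.003291 mol.
From the balanced equation, 2 mol KMnO4 reacts with 5 mol H2O2, so n(H2O2) = 0.003291 x 5/2 = 0.008227 mol.
[H2O2] = 0.008227 / 0.02022 L = 0.407 M.

0.407 M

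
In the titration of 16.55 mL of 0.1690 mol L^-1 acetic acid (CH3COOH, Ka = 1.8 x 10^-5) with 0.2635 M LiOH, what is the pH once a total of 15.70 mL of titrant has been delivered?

12.62

n(acid) = 0.1690 x 0.01655 = 0.002797 mol; n(LiOH) added = 0.2635 x 0.01570 = 0.004137 mol.
Base is in excess by 0.004137 - 0.002797 = 0.001340 mol in a total volume of 0.03225 L.
[OH^-] = 0.001340/0.03225 = 0.04155 M, so pOH = 1.38 and pH = 14.00 - 1.38 = 12.62.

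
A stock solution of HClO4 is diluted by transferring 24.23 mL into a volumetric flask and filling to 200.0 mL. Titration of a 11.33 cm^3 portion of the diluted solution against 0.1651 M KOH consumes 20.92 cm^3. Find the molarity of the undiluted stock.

2.52 M

n(KOH) = 0.1651 x 0.02092 = 0.003454 mol.
n(HClO4) in the aliquot = 0.003454 mol.
[diluted HClO4] = 0.003454 / 0.01133 = 0.3048 M.
Dilution factor = 200.0/24.23 = 8.254, so [stock] = 0.3048 x 8.254 = 2.52 M.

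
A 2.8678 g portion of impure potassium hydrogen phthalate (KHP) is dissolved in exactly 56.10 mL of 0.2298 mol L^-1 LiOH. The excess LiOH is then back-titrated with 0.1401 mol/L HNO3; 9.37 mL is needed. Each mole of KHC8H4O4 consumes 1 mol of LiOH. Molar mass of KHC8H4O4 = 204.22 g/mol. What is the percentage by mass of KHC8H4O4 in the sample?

82.5%

Total n(LiOH) added = 0.2298 x 0.05610 = 0.01289 mol.
n(HNO3) used = 0.1401 x 0.009370 = 0.001313 mol, which equals the excess n(LiOH).
So n(LiOH) consumed by the sample = 0.01289 - 0.001313 = 0.01158 mol.
n(KHC8H4O4) = 0.01158 / 1 = 0.01158 mol.
mass KHC8H4O4 = 0.01158 x 204.22 = 2.365 g, so %KHC8H4O4 = 2.365/2.8678 x 100 = 82.5%.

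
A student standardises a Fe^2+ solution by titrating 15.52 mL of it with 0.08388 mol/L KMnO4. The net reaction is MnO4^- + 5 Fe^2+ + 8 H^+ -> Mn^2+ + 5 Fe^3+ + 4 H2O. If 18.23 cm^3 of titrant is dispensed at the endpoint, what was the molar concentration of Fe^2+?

n(KMnO4) = 0.08388 x 0.01823 = 0.001529 mol.
From the balanced equation, 1 mol KMnO4 reacts with 5 mol Fe^2+, so n(Fe^2+) = 0.001529 x 5/1 = 0.007646 mol.
[Fe^2+] = 0.007646 / 0.01552 L = 0.493 M.

0.493 M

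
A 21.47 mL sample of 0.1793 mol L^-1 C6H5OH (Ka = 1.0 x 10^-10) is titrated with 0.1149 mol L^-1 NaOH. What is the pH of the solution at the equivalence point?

11.42

n(C6H5OH) = 0.1793 x 0.02147 = 0.003850 mol; V(NaOH) at equivalence = 0.003850/0.1149 = 0.03350 L.
At equivalence all the acid is converted to C6H5O-; total volume = 0.02147 + 0.03350 = 0.05497 L, so [C6H5O-] = 0.003850/0.05497 = 0.07003 M.
Kb = Kw/Ka = 1.0e-14 / 1.0 x 10^-10 = 0.000100.
[OH^-] = sqrt(Kb x [C6H5O-]) = sqrt(0.000100 x 0.07003) = 0.00265 M.
pOH = 2.58, so pH = 14.00 - 2.58 = 11.42.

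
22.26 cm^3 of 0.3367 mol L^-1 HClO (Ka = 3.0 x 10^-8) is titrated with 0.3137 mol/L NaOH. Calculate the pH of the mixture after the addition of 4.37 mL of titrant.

6.87

Initial n(HClO) = 0.3367 x 0.02226 = 0.007495 mol.
n(NaOH) added = 0.3137 x 0.004370 = 0.001371 mol, converting that many moles of HClO to ClO-.
Remaining n(HClO) = 0.006124 mol; n(ClO-) = 0.001371 mol.
By Henderson-Hasselbalch, pH = pKa + log([A^-]/[HA]) = 7.52 + log(0.001371/0.006124) = 7.52 + (-0.65) = 6.87.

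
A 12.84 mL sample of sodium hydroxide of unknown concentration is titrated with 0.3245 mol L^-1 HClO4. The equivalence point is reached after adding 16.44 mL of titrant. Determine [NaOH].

n(HClO4) delivered = 0.3245 x 0.01644 = 0.005335 mol.
For a 1:1 reaction, n(NaOH) = 0.005335 mol.
[NaOH] = 0.005335 mol / 0.01284 L = 0.415 M.

0.415 M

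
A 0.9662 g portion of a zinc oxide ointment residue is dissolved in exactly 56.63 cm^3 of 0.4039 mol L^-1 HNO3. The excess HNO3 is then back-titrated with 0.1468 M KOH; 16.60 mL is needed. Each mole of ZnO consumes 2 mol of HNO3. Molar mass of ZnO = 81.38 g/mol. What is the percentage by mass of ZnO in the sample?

Total n(HNO3) added = 0.4039 x 0.05663 = 0.02287 mol.
n(KOH) used = 0.1468 x 0.01660 = 0.002437 mol, which equals the excess n(HNO3).
So n(HNO3) consumed by the sample = 0.02287 - 0.002437 = 0.02044 mol.
n(ZnO) = 0.02044 / 2 = 0.01022 mol.
mass ZnO = 0.01022 x 81.38 = 0.8315 g, so %ZnO = 0.8315/0.9662 x 100 = 86.1%.

86.1%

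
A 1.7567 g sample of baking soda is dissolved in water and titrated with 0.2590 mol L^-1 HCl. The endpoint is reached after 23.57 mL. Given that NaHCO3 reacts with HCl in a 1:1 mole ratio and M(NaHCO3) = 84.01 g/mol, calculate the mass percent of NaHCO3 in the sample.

29.2%

n(HCl) = 0.2590 x 0.02357 = 0.006105 mol.
n(NaHCO3) = 0.006105 / 1 = 0.006105 mol.
mass of NaHCO3 = 0.006105 x 84.01 = 0.5128 g.
% purity = 0.5128 / 1.7567 x 100 = 29.2%.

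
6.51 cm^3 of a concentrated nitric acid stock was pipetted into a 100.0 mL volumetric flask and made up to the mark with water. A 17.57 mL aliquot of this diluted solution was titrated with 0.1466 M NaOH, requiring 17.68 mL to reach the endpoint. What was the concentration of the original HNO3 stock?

2.27 M

n(NaOH) = 0.1466 x 0.01768 = 0.002592 mol.
n(HNO3) in the aliquot = 0.002592 mol.
[diluted HNO3] = 0.002592 / 0.01757 = 0.1475 M.
Dilution factor = 100.0/6.510 = 15.36, so [stock] = 0.1475 x 15.36 = 2.27 M.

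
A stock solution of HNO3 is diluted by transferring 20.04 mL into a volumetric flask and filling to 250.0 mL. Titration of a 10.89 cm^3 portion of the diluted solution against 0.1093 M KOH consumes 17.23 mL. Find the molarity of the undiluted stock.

n(KOH) = 0.1093 x 0.01723 = 0.001883 mol.
n(HNO3) in the aliquot = 0.001883 mol.
[diluted HNO3] = 0.001883 / 0.01089 = 0.1729 M.
Dilution factor = 250.0/20.04 = 12.48, so [stock] = 0.1729 x 12.48 = 2.16 M.

2.16 M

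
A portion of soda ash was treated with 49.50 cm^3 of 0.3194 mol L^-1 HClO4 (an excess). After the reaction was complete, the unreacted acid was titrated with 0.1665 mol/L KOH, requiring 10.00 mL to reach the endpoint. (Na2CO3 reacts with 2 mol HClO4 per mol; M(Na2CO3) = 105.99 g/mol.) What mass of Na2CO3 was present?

Total n(HClO4) added = 0.3194 x 0.04950 = 0.01581 mol.
n(KOH) used = 0.1665 x 0.01000 = 0.001665 mol, which equals the excess n(HClO4).
So n(HClO4) consumed by the sample = 0.01581 - 0.001665 = 0.01415 mol.
n(Na2CO3) = 0.01415 / 2 = 0.007073 mol.
mass = 0.007073 mol x 105.99 g/mol = 0.750 g.

0.750 g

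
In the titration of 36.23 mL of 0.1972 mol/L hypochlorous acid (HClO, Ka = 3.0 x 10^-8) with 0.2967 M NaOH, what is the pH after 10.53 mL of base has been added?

7.41

Initial n(HClO) = 0.1972 x 0.03623 = 0.007145 mol.
n(NaOH) added = 0.2967 x 0.01053 = 0.003124 mol, converting that many moles of HClO to ClO-.
Remaining n(HClO) = 0.004020 mol; n(ClO-) = 0.003124 mol.
By Henderson-Hasselbalch, pH = pKa + log([A^-]/[HA]) = 7.52 + log(0.003124/0.004020) = 7.52 + (-0.11) = 7.41.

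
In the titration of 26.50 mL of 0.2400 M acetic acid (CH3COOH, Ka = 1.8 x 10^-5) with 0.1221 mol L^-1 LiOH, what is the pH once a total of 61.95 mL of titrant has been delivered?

12.13

n(acid) = 0.2400 x 0.02650 = 0.006360 mol; n(LiOH) added = 0.1221 x 0.06195 = 0.007564 mol.
Base is in excess by 0.007564 - 0.006360 = 0.001204 mol in a total volume of 0.08845 L.
[OH^-] = 0.001204/0.08845 = 0.01361 M, so pOH = 1.87 and pH = 14.00 - 1.87 = 12.13.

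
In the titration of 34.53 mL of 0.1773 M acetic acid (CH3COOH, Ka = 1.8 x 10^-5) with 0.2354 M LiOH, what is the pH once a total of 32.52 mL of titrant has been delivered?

n(acid) = 0.1773 x 0.03453 = 0.006122 mol; n(LiOH) added = 0.2354 x 0.03252 = 0.007655 mol.
Base is in excess by 0.007655 - 0.006122 = 0.001533 mol in a total volume of 0.06705 L.
[OH^-] = 0.001533/0.06705 = 0.02286 M, so pOH = 1.64 and pH = 14.00 - 1.64 = 12.36.

12.36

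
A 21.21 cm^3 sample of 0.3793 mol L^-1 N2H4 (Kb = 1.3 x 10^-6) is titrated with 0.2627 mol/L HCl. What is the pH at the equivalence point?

n(N2H4) = 0.3793 x 0.02121 = 0.008045 mol; V(HCl) at equivalence = 0.008045/0.2627 = 0.03062 L.
At equivalence the base is fully converted to N2H5+; total volume = 0.05183 L, so [N2H5+] = 0.008045/0.05183 = 0.1552 M.
Ka(N2H5+) = Kw/Kb = 1.0e-14 / 1.3 x 10^-6 = 7.69e-9.
[H^+] = sqrt(Ka x [N2H5+]) = sqrt(7.69e-9 x 0.1552) = 3.46e-5 M.
pH = -log(3.46e-5) = 4.46.

4.46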